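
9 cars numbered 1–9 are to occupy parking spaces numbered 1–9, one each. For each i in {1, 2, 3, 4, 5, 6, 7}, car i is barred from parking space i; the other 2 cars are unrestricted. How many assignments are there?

Let Aᵢ (for 1 ≤ i ≤ 7) be the placements that put car i in its forbidden parking space. Any j of these fix j positions, leaving (9−j)! ways to fill the rest, and there are C(7,j) ways to pick which j.
By inclusion–exclusion, the number of valid placements is Σ_{j=0}^{7} (−1)^j C(7,j)·(9−j)!.
Computing: 362880 − 282240 + 105840 − 25200 + 4200 − 504 + 42 − 2 = 165016.

165016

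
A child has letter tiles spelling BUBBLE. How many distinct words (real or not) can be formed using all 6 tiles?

BUBBLE has 6 letters with B appearing 3 times.
So there are 6! / (3!) = 120 distinguishable arrangements.

120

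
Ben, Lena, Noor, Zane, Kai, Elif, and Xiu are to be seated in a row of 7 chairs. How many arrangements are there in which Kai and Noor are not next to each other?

Of the 7! = 5040 arrangements, those with Kai and Noor adjacent number 2 × 6! = 1440 (treat the pair as a block with 2 internal orders).
Complementary counting: 5040 − 1440 = 3600.

3600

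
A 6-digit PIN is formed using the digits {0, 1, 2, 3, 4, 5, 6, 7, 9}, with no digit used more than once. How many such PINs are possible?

60480

Choose and order 6 of the 9 symbols: the first digit has 9 options, the next 8, and so on down to 4.
That product is 9 × 8 × 7 × 6 × 5 × 4 = 60480.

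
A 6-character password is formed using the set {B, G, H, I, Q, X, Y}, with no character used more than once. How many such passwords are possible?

Choose and order 6 of the 7 symbols: the first character has 7 options, the next 6, and so on down to 2.
That product is 7 × 6 × 5 × 4 × 3 × 2 = 5040.

5040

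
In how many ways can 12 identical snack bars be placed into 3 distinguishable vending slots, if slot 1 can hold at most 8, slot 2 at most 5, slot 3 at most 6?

Ignoring the caps, the number of non-negative solutions to x_1+…+x_3 = 12 is C(14,2) = 91.
Subtract solutions that violate a single cap (substitute x_i' = x_i − (cap_i+1)): x_1 ≥ 9 gives C(5,2) = 10; x_2 ≥ 6 gives C(8,2) = 28; x_3 ≥ 7 gives C(7,2) = 21. Together 59.
No two caps can be exceeded simultaneously, so the pair terms are all 0.
By inclusion–exclusion the count is 91 − 59 + 0 = 32.

32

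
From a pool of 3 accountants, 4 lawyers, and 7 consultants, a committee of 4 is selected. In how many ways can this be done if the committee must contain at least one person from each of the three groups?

Unrestricted: C(14,4) = 1001 ways to pick any 4 of the 14.
Selections missing a whole group: no accountants → C(11,4) = 330; no lawyers → C(10,4) = 210; no consultants → C(7,4) = 35.
Add back selections omitting two groups (i.e. drawn from a single group): C(3,4) + C(4,4) + C(7,4) = 36.
By inclusion–exclusion: 1001 − 575 + 36 = 462.

462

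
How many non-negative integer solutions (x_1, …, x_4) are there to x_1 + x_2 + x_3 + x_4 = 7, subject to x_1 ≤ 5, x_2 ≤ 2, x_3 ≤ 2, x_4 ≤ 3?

32

Without the upper bounds there are C(10,3) = 120 ways to split 7 among 4 variables.
Subtract solutions that violate a single cap (substitute x_i' = x_i − (cap_i+1)): x_1 ≥ 6 gives C(4,3) = 4; x_2 ≥ 3 gives C(7,3) = 35; x_3 ≥ 3 gives C(7,3) = 35; x_4 ≥ 4 gives C(6,3) = 20. Together 94.
Add back pairs where two caps are both exceeded: 0 + 0 + 0 + 4 + 1 + 1 = 6.
By inclusion–exclusion the count is 120 − 94 + 6 = 32.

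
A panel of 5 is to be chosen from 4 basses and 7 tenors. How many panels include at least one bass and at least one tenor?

441

With no constraint there are C(11,5) = 462 possible selections.
Subtract selections that omit an entire group: no basses → C(7,5) = 21; no tenors → C(4,5) = 0.
Both groups omitted at once is impossible, so 462 − 21 = 441.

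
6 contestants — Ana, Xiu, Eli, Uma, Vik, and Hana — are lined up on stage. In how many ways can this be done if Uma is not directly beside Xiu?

There are 6! = 720 arrangements in all. If Uma and Xiu are adjacent, merging them into one block gives 2·(5)! = 240 arrangements.
Complementary counting: 720 − 240 = 480.

480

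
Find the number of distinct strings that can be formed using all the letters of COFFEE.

The 6 letters of COFFEE have repeats: E appearing twice and F appearing twice.
So there are 6! / (2!·2!) = 180 distinguishable arrangements.

180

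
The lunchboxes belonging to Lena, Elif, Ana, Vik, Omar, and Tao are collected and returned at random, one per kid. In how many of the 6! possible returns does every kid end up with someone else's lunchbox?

265

This is the derangement count D_6: permutations of 6 items with no fixed point.
By inclusion–exclusion this is Σ_{j=0}^{6} (−1)^j C(6,j)·(6−j)!.
Computing: 720 − 720 + 360 − 120 + 30 − 6 + 1 = 265.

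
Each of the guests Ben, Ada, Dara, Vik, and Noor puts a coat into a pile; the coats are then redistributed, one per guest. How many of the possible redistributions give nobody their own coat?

44

Count assignments avoiding every fixed point. For any j of the 5 guests fixed to their own coat, the other 5−j can be arranged in (5−j)! ways.
By inclusion–exclusion this is Σ_{j=0}^{5} (−1)^j C(5,j)·(5−j)!.
Computing: 120 − 120 + 60 − 20 + 5 − 1 = 44.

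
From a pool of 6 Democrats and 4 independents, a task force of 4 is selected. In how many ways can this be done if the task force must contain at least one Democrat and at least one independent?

With no constraint there are C(10,4) = 210 possible selections.
Subtract selections that omit an entire group: no Democrats → C(4,4) = 1; no independents → C(6,4) = 15.
Both groups omitted at once is impossible, so 210 − 16 = 194.

194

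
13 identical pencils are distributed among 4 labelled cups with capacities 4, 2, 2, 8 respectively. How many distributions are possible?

18

Without the upper bounds there are C(16,3) = 560 ways to split 13 among 4 cups.
Subtract solutions that violate a single cap (substitute x_i' = x_i − (cap_i+1)): x_1 ≥ 5 gives C(11,3) = 165; x_2 ≥ 3 gives C(13,3) = 286; x_3 ≥ 3 gives C(13,3) = 286; x_4 ≥ 9 gives C(7,3) = 35. Together 772.
Add back pairs where two caps are both exceeded: 56 + 56 + 0 + 120 + 4 + 4 = 240.
Subtract triples: 10 + 0 + 0 + 0 = 10.
By inclusion–exclusion the count is 560 − 772 + 240 − 10 = 18.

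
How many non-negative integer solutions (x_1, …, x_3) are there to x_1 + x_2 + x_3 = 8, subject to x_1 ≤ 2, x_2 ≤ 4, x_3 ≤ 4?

By stars and bars, unrestricted non-negative solutions to x_1+…+x_3 = 8 number C(8+2,2) = 45.
Subtract solutions that violate a single cap (substitute x_i' = x_i − (cap_i+1)): x_1 ≥ 3 gives C(7,2) = 21; x_2 ≥ 5 gives C(5,2) = 10; x_3 ≥ 5 gives C(5,2) = 10. Together 41.
Add back pairs where two caps are both exceeded: 1 + 1 + 0 = 2.
By inclusion–exclusion the count is 45 − 41 + 2 = 6.

6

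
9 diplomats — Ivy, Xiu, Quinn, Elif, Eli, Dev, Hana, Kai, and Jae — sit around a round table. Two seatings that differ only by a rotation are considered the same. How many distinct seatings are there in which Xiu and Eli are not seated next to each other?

All circular seatings of 9 people number (8)! = 40320.
Seatings with Xiu beside Eli: treat them as a block with 2 internal orders, giving 2 × (7)! = 10080.
Subtracting, 40320 − 10080 = 30240.

30240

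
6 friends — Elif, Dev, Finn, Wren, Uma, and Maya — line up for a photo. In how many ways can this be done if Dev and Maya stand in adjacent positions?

240

Glue Dev and Maya into one block (2 internal orders), leaving 5 units to arrange in a row.
So the count is 2·(5)! = 240.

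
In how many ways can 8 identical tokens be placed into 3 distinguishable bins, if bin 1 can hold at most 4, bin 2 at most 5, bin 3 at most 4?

19

Without the upper bounds there are C(10,2) = 45 ways to split 8 among 3 bins.
Subtract solutions that violate a single cap (substitute x_i' = x_i − (cap_i+1)): x_1 ≥ 5 gives C(5,2) = 10; x_2 ≥ 6 gives C(4,2) = 6; x_3 ≥ 5 gives C(5,2) = 10. Together 26.
No two caps can be exceeded simultaneously, so the pair terms are all 0.
By inclusion–exclusion the count is 45 − 26 + 0 = 19.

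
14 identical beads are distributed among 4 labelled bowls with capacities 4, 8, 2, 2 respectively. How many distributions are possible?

10

By stars and bars, unrestricted non-negative solutions to x_1+…+x_4 = 14 number C(14+3,3) = 680.
Subtract solutions that violate a single cap (substitute x_i' = x_i − (cap_i+1)): x_1 ≥ 5 gives C(12,3) = 220; x_2 ≥ 9 gives C(8,3) = 56; x_3 ≥ 3 gives C(14,3) = 364; x_4 ≥ 3 gives C(14,3) = 364. Together 1004.
Add back pairs where two caps are both exceeded: 1 + 84 + 84 + 10 + 10 + 165 = 354.
Subtract triples: 0 + 0 + 20 + 0 = 20.
By inclusion–exclusion the count is 680 − 1004 + 354 − 20 = 10.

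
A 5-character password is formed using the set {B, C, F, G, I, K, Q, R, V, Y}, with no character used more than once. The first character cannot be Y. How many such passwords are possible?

27216

The first character has 10−1 = 9 choices (anything except Y).
The remaining 4 characters are filled from the other 9 symbols without repetition: 9 × 8 × 7 × 6 = 3024.
Total: 9 × 3024 = 27216.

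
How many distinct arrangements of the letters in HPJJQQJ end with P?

With the last slot taken by P, it remains to arrange the other 6 letters (HJJQQJ).
Those 6 letters have J appearing 3 times and Q appearing twice, giving (6)!/(3!·2!) = 60.

60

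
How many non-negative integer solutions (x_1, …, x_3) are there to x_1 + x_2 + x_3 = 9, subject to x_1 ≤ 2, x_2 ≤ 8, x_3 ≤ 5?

By stars and bars, unrestricted non-negative solutions to x_1+…+x_3 = 9 number C(9+2,2) = 55.
Subtract solutions that violate a single cap (substitute x_i' = x_i − (cap_i+1)): x_1 ≥ 3 gives C(8,2) = 28; x_2 ≥ 9 gives C(2,2) = 1; x_3 ≥ 6 gives C(5,2) = 10. Together 39.
Add back pairs where two caps are both exceeded: 0 + 1 + 0 = 1.
By inclusion–exclusion the count is 55 − 39 + 1 = 17.

17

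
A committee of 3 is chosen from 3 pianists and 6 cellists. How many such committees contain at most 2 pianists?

83

Split by how many pianists are chosen (0 through 2).
Sum: C(3,0)·C(6,3) + C(3,1)·C(6,2) + C(3,2)·C(6,1) = 20 + 45 + 18 = 83.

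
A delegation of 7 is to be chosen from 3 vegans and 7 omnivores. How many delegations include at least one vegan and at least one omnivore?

119

Unrestricted: C(10,7) = 120 ways to pick any 7 of the 10.
Selections missing a whole group: no vegans → C(7,7) = 1; no omnivores → C(3,7) = 0.
Both groups omitted at once is impossible, so 120 − 1 = 119.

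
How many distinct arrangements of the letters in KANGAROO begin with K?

1260

With the first slot taken by K, it remains to arrange the other 7 letters (ANGAROO).
Those 7 letters have A appearing twice and O appearing twice, giving (7)!/(2!·2!) = 1260.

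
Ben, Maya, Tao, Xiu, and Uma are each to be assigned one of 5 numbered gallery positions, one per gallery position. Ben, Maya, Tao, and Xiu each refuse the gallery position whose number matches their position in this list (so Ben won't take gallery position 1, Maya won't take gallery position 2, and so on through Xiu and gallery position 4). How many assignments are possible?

Let Aᵢ (for 1 ≤ i ≤ 4) be the placements that put person i in their forbidden gallery position. Any j of these fix j positions, leaving (5−j)! ways to fill the rest, and there are C(4,j) ways to pick which j.
By inclusion–exclusion, the number of valid placements is Σ_{j=0}^{4} (−1)^j C(4,j)·(5−j)!.
Computing: 120 − 96 + 36 − 8 + 1 = 53.

53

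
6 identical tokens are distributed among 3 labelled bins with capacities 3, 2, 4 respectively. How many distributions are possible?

Without the upper bounds there are C(8,2) = 28 ways to split 6 among 3 bins.
Subtract solutions that violate a single cap (substitute x_i' = x_i − (cap_i+1)): x_1 ≥ 4 gives C(4,2) = 6; x_2 ≥ 3 gives C(5,2) = 10; x_3 ≥ 5 gives C(3,2) = 3. Together 19.
No two caps can be exceeded simultaneously, so the pair terms are all 0.
By inclusion–exclusion the count is 28 − 19 + 0 = 9.

9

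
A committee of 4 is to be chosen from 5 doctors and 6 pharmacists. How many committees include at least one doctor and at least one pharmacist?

310

Total 4-person selections from all 11: C(11,4) = 330.
Subtract selections that omit an entire group: no doctors → C(6,4) = 15; no pharmacists → C(5,4) = 5.
Both groups omitted at once is impossible, so 330 − 20 = 310.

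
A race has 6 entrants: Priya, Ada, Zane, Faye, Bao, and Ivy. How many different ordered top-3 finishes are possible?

120

There are 6 choices for 1st place, 5 for 2nd, and 4 for 3rd.
That gives 6 × 5 × 4 = 120.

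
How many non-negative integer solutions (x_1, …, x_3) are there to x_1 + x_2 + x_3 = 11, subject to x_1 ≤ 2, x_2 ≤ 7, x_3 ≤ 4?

6

By stars and bars, unrestricted non-negative solutions to x_1+…+x_3 = 11 number C(11+2,2) = 78.
Subtract solutions that violate a single cap (substitute x_i' = x_i − (cap_i+1)): x_1 ≥ 3 gives C(10,2) = 45; x_2 ≥ 8 gives C(5,2) = 10; x_3 ≥ 5 gives C(8,2) = 28. Together 83.
Add back pairs where two caps are both exceeded: 1 + 10 + 0 = 11.
By inclusion–exclusion the count is 78 − 83 + 11 = 6.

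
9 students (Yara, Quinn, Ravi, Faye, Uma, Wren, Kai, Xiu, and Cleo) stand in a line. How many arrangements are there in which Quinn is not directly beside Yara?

282240

Of the 9! = 362880 arrangements, those with Quinn and Yara adjacent number 2 × 8! = 80640 (treat the pair as a block with 2 internal orders).
Complementary counting: 362880 − 80640 = 282240.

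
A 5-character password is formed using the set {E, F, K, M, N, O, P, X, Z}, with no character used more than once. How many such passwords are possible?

With no repetition, fill the 5 characters in order: 9 choices, then 8, down to 5.
That product is 9 × 8 × 7 × 6 × 5 = 15120.

15120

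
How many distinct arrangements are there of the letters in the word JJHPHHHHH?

252

Letter multiplicities in JJHPHHHHH: H×6, J×2, P×1.
So there are 9! / (6!·2!) = 252 distinguishable arrangements.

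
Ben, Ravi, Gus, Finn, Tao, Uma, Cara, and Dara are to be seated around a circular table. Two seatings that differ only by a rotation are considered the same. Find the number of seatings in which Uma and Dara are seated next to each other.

Glue Uma and Dara into a block (2 internal orders). Seating 7 units around a circle gives (6)! arrangements.
So 2 × (6)! = 2 × 720 = 1440.

1440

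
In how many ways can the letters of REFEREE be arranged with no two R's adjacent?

Total arrangements of REFEREE: 7!/(4!·2!) = 105.
If the two R's are adjacent, glue them into one block, leaving 6 items to arrange: (6)!/(4!) = 30 ways.
Hence 105 − 30 = 75.

75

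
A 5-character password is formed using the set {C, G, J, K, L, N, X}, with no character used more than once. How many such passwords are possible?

2520

With no repetition, fill the 5 characters in order: 7 choices, then 6, down to 3.
7 × 6 × 5 × 4 × 3 = 2520.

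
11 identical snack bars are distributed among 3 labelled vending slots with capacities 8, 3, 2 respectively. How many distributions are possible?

Ignoring the caps, the number of non-negative solutions to x_1+…+x_3 = 11 is C(13,2) = 78.
Subtract solutions that violate a single cap (substitute x_i' = x_i − (cap_i+1)): x_1 ≥ 9 gives C(4,2) = 6; x_2 ≥ 4 gives C(9,2) = 36; x_3 ≥ 3 gives C(10,2) = 45. Together 87.
Add back pairs where two caps are both exceeded: 0 + 0 + 15 = 15.
By inclusion–exclusion the count is 78 − 87 + 15 = 6.

6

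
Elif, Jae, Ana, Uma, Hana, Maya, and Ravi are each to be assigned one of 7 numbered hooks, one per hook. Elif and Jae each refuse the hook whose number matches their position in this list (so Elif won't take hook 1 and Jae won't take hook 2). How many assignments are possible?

Let Aᵢ (for i ∈ {1, 2}) be the placements that put person i in their forbidden hook. Any j of these fix j positions, leaving (7−j)! ways to fill the rest, and there are C(2,j) ways to pick which j.
By inclusion–exclusion, the number of valid placements is Σ_{j=0}^{2} (−1)^j C(2,j)·(7−j)!.
Computing: 5040 − 1440 + 120 = 3720.

3720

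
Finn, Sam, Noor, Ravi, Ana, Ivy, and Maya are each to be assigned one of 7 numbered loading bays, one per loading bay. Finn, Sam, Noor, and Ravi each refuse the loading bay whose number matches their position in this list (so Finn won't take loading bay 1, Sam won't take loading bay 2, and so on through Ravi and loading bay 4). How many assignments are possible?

2790

Let Aᵢ (for 1 ≤ i ≤ 4) be the placements that put person i in their forbidden loading bay. Any j of these fix j positions, leaving (7−j)! ways to fill the rest, and there are C(4,j) ways to pick which j.
By inclusion–exclusion, the number of valid placements is Σ_{j=0}^{4} (−1)^j C(4,j)·(7−j)!.
Computing: 5040 − 2880 + 720 − 96 + 6 = 2790.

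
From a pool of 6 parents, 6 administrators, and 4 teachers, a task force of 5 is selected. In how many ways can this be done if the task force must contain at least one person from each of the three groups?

Unrestricted: C(16,5) = 4368 ways to pick any 5 of the 16.
Subtract selections that omit an entire group: no parents → C(10,5) = 252; no administrators → C(10,5) = 252; no teachers → C(12,5) = 792.
Add back selections omitting two groups (i.e. drawn from a single group): C(6,5) + C(6,5) + C(4,5) = 12.
By inclusion–exclusion: 4368 − 1296 + 12 = 3084.

3084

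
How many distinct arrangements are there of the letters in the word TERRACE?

1260

The 7 letters of TERRACE have repeats: E appearing twice and R appearing twice.
So there are 7! / (2!·2!) = 1260 distinguishable arrangements.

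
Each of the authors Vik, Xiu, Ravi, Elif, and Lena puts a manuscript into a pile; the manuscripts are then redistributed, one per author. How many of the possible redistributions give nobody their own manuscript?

44

Count assignments avoiding every fixed point. For any j of the 5 authors fixed to their own manuscript, the other 5−j can be arranged in (5−j)! ways.
By inclusion–exclusion this is Σ_{j=0}^{5} (−1)^j C(5,j)·(5−j)!.
Computing: 120 − 120 + 60 − 20 + 5 − 1 = 44.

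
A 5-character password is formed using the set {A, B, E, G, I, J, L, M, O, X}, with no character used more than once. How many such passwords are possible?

Choose and order 5 of the 10 symbols: the first character has 10 options, the next 9, and so on down to 6.
That product is 10 × 9 × 8 × 7 × 6 = 30240.

30240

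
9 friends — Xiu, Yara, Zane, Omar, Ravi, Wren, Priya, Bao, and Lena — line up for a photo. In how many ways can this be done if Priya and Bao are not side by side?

282240

There are 9! = 362880 arrangements in all. If Priya and Bao are adjacent, merging them into one block gives 2·(8)! = 80640 arrangements.
So 362880 − 80640 = 282240 arrangements keep them apart.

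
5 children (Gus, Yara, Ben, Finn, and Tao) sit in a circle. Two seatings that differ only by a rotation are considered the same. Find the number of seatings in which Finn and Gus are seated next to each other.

Glue Finn and Gus into a block (2 internal orders). Seating 4 units around a circle gives (3)! arrangements.
So 2 × (3)! = 2 × 6 = 12.

12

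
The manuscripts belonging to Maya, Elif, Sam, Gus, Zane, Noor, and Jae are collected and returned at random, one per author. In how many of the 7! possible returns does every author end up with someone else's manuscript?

1854

This is the derangement count D_7: permutations of 7 items with no fixed point.
By inclusion–exclusion this is Σ_{j=0}^{7} (−1)^j C(7,j)·(7−j)!.
Computing: 5040 − 5040 + 2520 − 840 + 210 − 42 + 7 − 1 = 1854.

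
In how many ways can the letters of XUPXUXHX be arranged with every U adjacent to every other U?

Treat the 2 copies of U as a single block. The multiset to arrange is then {UU, H, P, X, X, X, X}, 7 items in all.
That gives (7)!/(4!) = 210 arrangements.

210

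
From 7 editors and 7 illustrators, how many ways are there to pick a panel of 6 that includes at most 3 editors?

2114

Split by how many editors are chosen (0 through 3).
Sum: C(7,0)·C(7,6) + C(7,1)·C(7,5) + C(7,2)·C(7,4) + C(7,3)·C(7,3) = 7 + 147 + 735 + 1225 = 2114.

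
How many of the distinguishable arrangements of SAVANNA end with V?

60

Fix V in the last position and arrange the remaining 6 letters.
Those 6 letters have A appearing 3 times and N appearing twice, giving (6)!/(3!·2!) = 60.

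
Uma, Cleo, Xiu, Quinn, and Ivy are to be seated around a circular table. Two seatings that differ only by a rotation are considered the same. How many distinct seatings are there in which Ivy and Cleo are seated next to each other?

Glue Ivy and Cleo into a block (2 internal orders). Seating 4 units around a circle gives (3)! arrangements.
So 2 × (3)! = 2 × 6 = 12.

12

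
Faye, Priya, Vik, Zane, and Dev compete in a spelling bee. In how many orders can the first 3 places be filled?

60

There are 5 choices for 1st place, 4 for 2nd, and 3 for 3rd.
That gives 5 × 4 × 3 = 60.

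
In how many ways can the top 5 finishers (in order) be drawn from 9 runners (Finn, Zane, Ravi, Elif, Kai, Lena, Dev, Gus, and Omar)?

This is an ordered selection of 5 from 9: P(9,5).
That gives 9 × 8 × 7 × 6 × 5 = 15120.

15120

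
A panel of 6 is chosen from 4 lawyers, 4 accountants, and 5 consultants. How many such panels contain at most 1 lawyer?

588

Split by how many lawyers are chosen (0 through 1).
Sum: C(4,0)·C(9,6) + C(4,1)·C(9,5) = 84 + 504 = 588.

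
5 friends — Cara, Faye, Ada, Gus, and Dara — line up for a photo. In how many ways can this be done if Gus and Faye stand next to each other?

Place the 3 others and the Gus-Faye pair as 4 objects in a line; the pair has 2 internal arrangements.
So the count is 2·(4)! = 48.

48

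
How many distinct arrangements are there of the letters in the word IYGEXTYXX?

The 9 letters of IYGEXTYXX have repeats: X appearing 3 times and Y appearing twice.
Dividing 9! = 362880 by 3!·2! = 12 for the repeated letters gives 30240.

30240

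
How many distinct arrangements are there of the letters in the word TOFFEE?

The 6 letters of TOFFEE have repeats: E appearing twice and F appearing twice.
So there are 6! / (2!·2!) = 180 distinguishable arrangements.

180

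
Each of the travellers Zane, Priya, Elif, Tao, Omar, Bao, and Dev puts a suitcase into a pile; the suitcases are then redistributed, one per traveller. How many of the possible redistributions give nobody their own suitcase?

Let Aᵢ be the assignments in which traveller i gets their own suitcase. We want the size of the complement of A₁∪…∪A_7.
By inclusion–exclusion this is Σ_{j=0}^{7} (−1)^j C(7,j)·(7−j)!.
Computing: 5040 − 5040 + 2520 − 840 + 210 − 42 + 7 − 1 = 1854.

1854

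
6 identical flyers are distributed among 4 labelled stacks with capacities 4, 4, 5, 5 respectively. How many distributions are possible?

By stars and bars, unrestricted non-negative solutions to x_1+…+x_4 = 6 number C(6+3,3) = 84.
Subtract solutions that violate a single cap (substitute x_i' = x_i − (cap_i+1)): x_1 ≥ 5 gives C(4,3) = 4; x_2 ≥ 5 gives C(4,3) = 4; x_3 ≥ 6 gives C(3,3) = 1; x_4 ≥ 6 gives C(3,3) = 1. Together 10.
No two caps can be exceeded simultaneously, so the pair terms are all 0.
By inclusion–exclusion the count is 84 − 10 + 0 = 74.

74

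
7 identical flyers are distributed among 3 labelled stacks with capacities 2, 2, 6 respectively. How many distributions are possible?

Ignoring the caps, the number of non-negative solutions to x_1+…+x_3 = 7 is C(9,2) = 36.
Subtract solutions that violate a single cap (substitute x_i' = x_i − (cap_i+1)): x_1 ≥ 3 gives C(6,2) = 15; x_2 ≥ 3 gives C(6,2) = 15; x_3 ≥ 7 gives C(2,2) = 1. Together 31.
Add back pairs where two caps are both exceeded: 3 + 0 + 0 = 3.
By inclusion–exclusion the count is 36 − 31 + 3 = 8.

8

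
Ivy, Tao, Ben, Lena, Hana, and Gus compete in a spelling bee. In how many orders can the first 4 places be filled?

360

There are 6 choices for 1st place, 5 for 2nd, and so on down to 3 for position 4.
That gives 6 × 5 × 4 × 3 = 360.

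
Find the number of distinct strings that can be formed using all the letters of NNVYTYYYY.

The 9 letters of NNVYTYYYY have repeats: N appearing twice and Y appearing 5 times.
So there are 9! / (5!·2!) = 1512 distinguishable arrangements.

1512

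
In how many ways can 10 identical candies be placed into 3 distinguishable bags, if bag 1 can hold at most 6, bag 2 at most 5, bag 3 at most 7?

By stars and bars, unrestricted non-negative solutions to x_1+…+x_3 = 10 number C(10+2,2) = 66.
Subtract solutions that violate a single cap (substitute x_i' = x_i − (cap_i+1)): x_1 ≥ 7 gives C(5,2) = 10; x_2 ≥ 6 gives C(6,2) = 15; x_3 ≥ 8 gives C(4,2) = 6. Together 31.
No two caps can be exceeded simultaneously, so the pair terms are all 0.
By inclusion–exclusion the count is 66 − 31 + 0 = 35.

35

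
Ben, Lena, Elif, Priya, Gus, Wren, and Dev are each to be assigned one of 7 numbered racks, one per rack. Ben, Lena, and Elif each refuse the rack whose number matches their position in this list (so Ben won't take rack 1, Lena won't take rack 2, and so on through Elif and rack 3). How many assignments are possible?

Let Aᵢ (for i ∈ {1, 2, 3}) be the placements that put person i in their forbidden rack. Any j of these fix j positions, leaving (7−j)! ways to fill the rest, and there are C(3,j) ways to pick which j.
By inclusion–exclusion, the number of valid placements is Σ_{j=0}^{3} (−1)^j C(3,j)·(7−j)!.
Computing: 5040 − 2160 + 360 − 24 = 3216.

3216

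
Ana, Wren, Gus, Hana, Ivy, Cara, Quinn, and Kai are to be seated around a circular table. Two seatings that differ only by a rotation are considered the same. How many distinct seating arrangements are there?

5040

Seat Ana anywhere (absorbing the rotational symmetry), then permute the other 7: (7)! = 5040.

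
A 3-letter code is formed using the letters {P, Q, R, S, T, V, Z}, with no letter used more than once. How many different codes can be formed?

210

This is a permutation of 3 out of 7: P(7,3) = 7!/4!.
7 × 6 × 5 = 210.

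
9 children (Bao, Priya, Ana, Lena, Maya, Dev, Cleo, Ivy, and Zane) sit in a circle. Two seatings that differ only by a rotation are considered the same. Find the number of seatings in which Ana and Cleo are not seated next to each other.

All circular seatings of 9 people number (8)! = 40320.
Seatings with Ana beside Cleo: treat them as a block with 2 internal orders, giving 2 × (7)! = 10080.
Subtracting, 40320 − 10080 = 30240.

30240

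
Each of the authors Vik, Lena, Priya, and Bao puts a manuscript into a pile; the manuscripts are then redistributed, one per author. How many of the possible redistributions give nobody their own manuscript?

9

Count assignments avoiding every fixed point. For any j of the 4 authors fixed to their own manuscript, the other 4−j can be arranged in (4−j)! ways.
By inclusion–exclusion this is Σ_{j=0}^{4} (−1)^j C(4,j)·(4−j)!.
Computing: 24 − 24 + 12 − 4 + 1 = 9.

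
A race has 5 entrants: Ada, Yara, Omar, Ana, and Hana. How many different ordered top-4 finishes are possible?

120

This is an ordered selection of 4 from 5: P(5,4).
That gives 5 × 4 × 3 × 2 = 120.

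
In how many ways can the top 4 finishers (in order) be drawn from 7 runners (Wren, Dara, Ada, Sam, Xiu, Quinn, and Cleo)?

This is an ordered selection of 4 from 7: P(7,4).
That gives 7 × 6 × 5 × 4 = 840.

840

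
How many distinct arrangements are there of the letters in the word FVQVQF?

The 6 letters of FVQVQF have repeats: F appearing twice, Q appearing twice, and V appearing twice.
Dividing 6! = 720 by 2!·2!·2! = 8 for the repeated letters gives 90.

90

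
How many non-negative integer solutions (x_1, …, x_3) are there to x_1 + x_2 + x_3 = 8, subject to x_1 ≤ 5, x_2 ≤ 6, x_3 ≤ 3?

Without the upper bounds there are C(10,2) = 45 ways to split 8 among 3 variables.
Subtract solutions that violate a single cap (substitute x_i' = x_i − (cap_i+1)): x_1 ≥ 6 gives C(4,2) = 6; x_2 ≥ 7 gives C(3,2) = 3; x_3 ≥ 4 gives C(6,2) = 15. Together 24.
No two caps can be exceeded simultaneously, so the pair terms are all 0.
By inclusion–exclusion the count is 45 − 24 + 0 = 21.

21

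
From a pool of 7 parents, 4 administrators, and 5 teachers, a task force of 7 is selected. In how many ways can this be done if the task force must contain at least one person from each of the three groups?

Unrestricted: C(16,7) = 11440 ways to pick any 7 of the 16.
Selections missing a whole group: no parents → C(9,7) = 36; no administrators → C(12,7) = 792; no teachers → C(11,7) = 330.
Add back selections omitting two groups (i.e. drawn from a single group): C(7,7) + C(4,7) + C(5,7) = 1.
By inclusion–exclusion: 11440 − 1158 + 1 = 10283.

10283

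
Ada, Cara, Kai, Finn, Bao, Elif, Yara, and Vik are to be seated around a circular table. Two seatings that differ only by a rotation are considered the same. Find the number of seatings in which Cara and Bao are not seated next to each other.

3600

Without the restriction there are (7)! = 5040 seatings.
Those with Cara next to Bao: fuse the pair into one unit and seat 7 units around a circle — 2·(6)! = 1440.
Subtracting, 5040 − 1440 = 3600.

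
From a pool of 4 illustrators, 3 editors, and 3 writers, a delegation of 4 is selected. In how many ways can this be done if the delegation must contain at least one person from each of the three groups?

126

Unrestricted: C(10,4) = 210 ways to pick any 4 of the 10.
Subtract selections that omit an entire group: no illustrators → C(6,4) = 15; no editors → C(7,4) = 35; no writers → C(7,4) = 35.
Add back selections omitting two groups (i.e. drawn from a single group): C(4,4) + C(3,4) + C(3,4) = 1.
By inclusion–exclusion: 210 − 85 + 1 = 126.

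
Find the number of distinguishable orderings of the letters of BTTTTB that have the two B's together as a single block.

Treat the 2 copies of B as a single block. The multiset to arrange is then {BB, T, T, T, T}, 5 items in all.
That gives (5)!/(4!) = 5 arrangements.

5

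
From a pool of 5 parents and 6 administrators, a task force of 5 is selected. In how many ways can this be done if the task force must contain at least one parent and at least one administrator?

455

Unrestricted: C(11,5) = 462 ways to pick any 5 of the 11.
Subtract selections that omit an entire group: no parents → C(6,5) = 6; no administrators → C(5,5) = 1.
Both groups omitted at once is impossible, so 462 − 7 = 455.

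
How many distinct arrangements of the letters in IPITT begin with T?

With the first slot taken by T, it remains to arrange the other 4 letters (IPIT).
Those 4 letters have I appearing twice, giving (4)!/(2!) = 12.

12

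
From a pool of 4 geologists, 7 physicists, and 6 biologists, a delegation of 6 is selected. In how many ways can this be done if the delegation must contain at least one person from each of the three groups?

9996

Unrestricted: C(17,6) = 12376 ways to pick any 6 of the 17.
Selections missing a whole group: no geologists → C(13,6) = 1716; no physicists → C(10,6) = 210; no biologists → C(11,6) = 462.
Add back selections omitting two groups (i.e. drawn from a single group): C(4,6) + C(7,6) + C(6,6) = 8.
By inclusion–exclusion: 12376 − 2388 + 8 = 9996.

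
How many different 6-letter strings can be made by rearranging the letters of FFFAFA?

The 6 letters of FFFAFA have repeats: A appearing twice and F appearing 4 times.
So there are 6! / (4!·2!) = 15 distinguishable arrangements.

15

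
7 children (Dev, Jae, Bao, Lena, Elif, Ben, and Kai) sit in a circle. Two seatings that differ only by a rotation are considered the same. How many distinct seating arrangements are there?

Around a circle, 7 distinct people have 7!/7 = (6)! = 720 rotationally distinct seatings.

720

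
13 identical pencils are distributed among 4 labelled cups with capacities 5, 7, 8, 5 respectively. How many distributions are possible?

233

By stars and bars, unrestricted non-negative solutions to x_1+…+x_4 = 13 number C(13+3,3) = 560.
Subtract solutions that violate a single cap (substitute x_i' = x_i − (cap_i+1)): x_1 ≥ 6 gives C(10,3) = 120; x_2 ≥ 8 gives C(8,3) = 56; x_3 ≥ 9 gives C(7,3) = 35; x_4 ≥ 6 gives C(10,3) = 120. Together 331.
Add back pairs where two caps are both exceeded: 0 + 0 + 4 + 0 + 0 + 0 = 4.
By inclusion–exclusion the count is 560 − 331 + 4 = 233.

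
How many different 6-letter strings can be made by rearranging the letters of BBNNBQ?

The 6 letters of BBNNBQ have repeats: B appearing 3 times and N appearing twice.
So there are 6! / (3!·2!) = 60 distinguishable arrangements.

60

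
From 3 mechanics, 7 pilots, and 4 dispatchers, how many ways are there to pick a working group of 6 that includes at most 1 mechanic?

Split by how many mechanics are chosen (0 through 1).
Sum: C(3,0)·C(11,6) + C(3,1)·C(11,5) = 462 + 1386 = 1848.

1848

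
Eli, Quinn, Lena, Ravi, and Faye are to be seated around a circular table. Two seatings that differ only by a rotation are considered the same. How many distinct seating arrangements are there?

Fix one person's seat to break rotational symmetry; the remaining 4 people can be arranged in (4)! = 24 ways.

24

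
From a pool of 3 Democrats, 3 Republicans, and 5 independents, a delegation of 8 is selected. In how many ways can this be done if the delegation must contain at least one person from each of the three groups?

Total 8-person selections from all 11: C(11,8) = 165.
Selections missing a whole group: no Democrats → C(8,8) = 1; no Republicans → C(8,8) = 1; no independents → C(6,8) = 0.
Add back selections omitting two groups (i.e. drawn from a single group): C(3,8) + C(3,8) + C(5,8) = 0.
By inclusion–exclusion: 165 − 2 + 0 = 163.

163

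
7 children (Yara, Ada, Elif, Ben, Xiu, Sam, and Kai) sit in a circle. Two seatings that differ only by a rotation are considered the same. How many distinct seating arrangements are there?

Around a circle, 7 distinct people have 7!/7 = (6)! = 720 rotationally distinct seatings.

720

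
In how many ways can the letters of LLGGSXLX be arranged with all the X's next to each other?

Treat the 2 copies of X as a single block. The multiset to arrange is then {XX, G, G, L, L, L, S}, 7 items in all.
That gives (7)!/(3!·2!) = 420 arrangements.

420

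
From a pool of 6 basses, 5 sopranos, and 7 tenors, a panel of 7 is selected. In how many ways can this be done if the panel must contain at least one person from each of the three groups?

28987

Unrestricted: C(18,7) = 31824 ways to pick any 7 of the 18.
Selections missing a whole group: no basses → C(12,7) = 792; no sopranos → C(13,7) = 1716; no tenors → C(11,7) = 330.
Add back selections omitting two groups (i.e. drawn from a single group): C(6,7) + C(5,7) + C(7,7) = 1.
By inclusion–exclusion: 31824 − 2838 + 1 = 28987.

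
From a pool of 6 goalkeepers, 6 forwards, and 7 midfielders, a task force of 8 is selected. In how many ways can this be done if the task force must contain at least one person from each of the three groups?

72513

Unrestricted: C(19,8) = 75582 ways to pick any 8 of the 19.
Selections missing a whole group: no goalkeepers → C(13,8) = 1287; no forwards → C(13,8) = 1287; no midfielders → C(12,8) = 495.
Add back selections omitting two groups (i.e. drawn from a single group): C(6,8) + C(6,8) + C(7,8) = 0.
By inclusion–exclusion: 75582 − 3069 + 0 = 72513.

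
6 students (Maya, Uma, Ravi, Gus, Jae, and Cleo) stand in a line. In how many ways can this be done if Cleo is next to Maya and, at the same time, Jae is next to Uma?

Treat {Cleo,Maya} as one block (2 orders) and {Jae,Uma} as another (2 orders).
That leaves 4 units to arrange: 2 × 2 × 4! = 4 × 24 = 96.

96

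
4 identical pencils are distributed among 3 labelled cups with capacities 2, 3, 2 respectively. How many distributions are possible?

8

Ignoring the caps, the number of non-negative solutions to x_1+…+x_3 = 4 is C(6,2) = 15.
Subtract solutions that violate a single cap (substitute x_i' = x_i − (cap_i+1)): x_1 ≥ 3 gives C(3,2) = 3; x_2 ≥ 4 gives C(2,2) = 1; x_3 ≥ 3 gives C(3,2) = 3. Together 7.
No two caps can be exceeded simultaneously, so the pair terms are all 0.
By inclusion–exclusion the count is 15 − 7 + 0 = 8.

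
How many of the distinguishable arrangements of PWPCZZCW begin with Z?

Fix Z in the first position and arrange the remaining 7 letters.
Those 7 letters have C appearing twice, P appearing twice, and W appearing twice, giving (7)!/(2!·2!·2!) = 630.

630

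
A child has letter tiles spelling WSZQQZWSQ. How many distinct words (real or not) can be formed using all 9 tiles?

The 9 letters of WSZQQZWSQ have repeats: Q appearing 3 times, S appearing twice, W appearing twice, and Z appearing twice.
So there are 9! / (3!·2!·2!·2!) = 7560 distinguishable arrangements.

7560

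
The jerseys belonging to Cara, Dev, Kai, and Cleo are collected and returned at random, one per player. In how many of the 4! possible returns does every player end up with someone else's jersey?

Let Aᵢ be the assignments in which player i gets their old jersey. We want the size of the complement of A₁∪…∪A_4.
By inclusion–exclusion this is Σ_{j=0}^{4} (−1)^j C(4,j)·(4−j)!.
Computing: 24 − 24 + 12 − 4 + 1 = 9.

9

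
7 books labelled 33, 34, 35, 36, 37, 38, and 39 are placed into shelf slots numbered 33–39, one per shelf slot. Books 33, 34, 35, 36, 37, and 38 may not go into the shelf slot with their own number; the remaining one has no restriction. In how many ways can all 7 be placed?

2119

Let Aᵢ (for 33 ≤ i ≤ 38) be the placements that put book i in its forbidden shelf slot. Any j of these fix j positions, leaving (7−j)! ways to fill the rest, and there are C(6,j) ways to pick which j.
By inclusion–exclusion, the number of valid placements is Σ_{j=0}^{6} (−1)^j C(6,j)·(7−j)!.
Computing: 5040 − 4320 + 1800 − 480 + 90 − 12 + 1 = 2119.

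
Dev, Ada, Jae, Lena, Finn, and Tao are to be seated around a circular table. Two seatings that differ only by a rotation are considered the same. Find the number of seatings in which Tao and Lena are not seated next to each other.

Without the restriction there are (5)! = 120 seatings.
Seatings with Tao beside Lena: treat them as a block with 2 internal orders, giving 2 × (4)! = 48.
Subtracting, 120 − 48 = 72.

72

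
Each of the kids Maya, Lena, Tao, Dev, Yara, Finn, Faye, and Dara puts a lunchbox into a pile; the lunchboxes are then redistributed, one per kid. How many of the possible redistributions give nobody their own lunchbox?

14833

This is the derangement count D_8: permutations of 8 items with no fixed point.
By inclusion–exclusion this is Σ_{j=0}^{8} (−1)^j C(8,j)·(8−j)!.
Computing: 40320 − 40320 + 20160 − 6720 + 1680 − 336 + 56 − 8 + 1 = 14833.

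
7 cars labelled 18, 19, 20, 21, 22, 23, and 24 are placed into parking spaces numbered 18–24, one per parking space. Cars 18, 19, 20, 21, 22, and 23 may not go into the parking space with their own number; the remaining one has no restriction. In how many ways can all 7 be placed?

2119

Let Aᵢ (for 18 ≤ i ≤ 23) be the placements that put car i in its forbidden parking space. Any j of these fix j positions, leaving (7−j)! ways to fill the rest, and there are C(6,j) ways to pick which j.
By inclusion–exclusion, the number of valid placements is Σ_{j=0}^{6} (−1)^j C(6,j)·(7−j)!.
Computing: 5040 − 4320 + 1800 − 480 + 90 − 12 + 1 = 2119.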